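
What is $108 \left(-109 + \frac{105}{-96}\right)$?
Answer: $- \frac{95121}{8} \approx -11890.0$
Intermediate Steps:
$108 \left(-109 + \frac{105}{-96}\right) = 108 \left(-109 + 105 \left(- \frac{1}{96}\right)\right) = 108 \left(-109 - \frac{35}{32}\right) = 108 \left(- \frac{3523}{32}\right) = - \frac{95121}{8}$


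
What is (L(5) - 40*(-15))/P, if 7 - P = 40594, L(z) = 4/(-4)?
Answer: -599/40587 ≈ -0.014758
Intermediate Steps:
L(z) = -1 (L(z) = 4*(-1/4) = -1)
P = -40587 (P = 7 - 1*40594 = 7 - 40594 = -40587)
(L(5) - 40*(-15))/P = (-1 - 40*(-15))/(-40587) = (-1 + 600)*(-1/40587) = 599*(-1/40587) = -599/40587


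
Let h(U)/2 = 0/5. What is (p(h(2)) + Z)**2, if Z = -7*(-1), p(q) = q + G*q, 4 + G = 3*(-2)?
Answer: 49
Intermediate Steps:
G = -10 (G = -4 + 3*(-2) = -4 - 6 = -10)
h(U) = 0 (h(U) = 2*(0/5) = 2*(0*(1/5)) = 2*0 = 0)
p(q) = -9*q (p(q) = q - 10*q = -9*q)
Z = 7
(p(h(2)) + Z)**2 = (-9*0 + 7)**2 = (0 + 7)**2 = 7**2 = 49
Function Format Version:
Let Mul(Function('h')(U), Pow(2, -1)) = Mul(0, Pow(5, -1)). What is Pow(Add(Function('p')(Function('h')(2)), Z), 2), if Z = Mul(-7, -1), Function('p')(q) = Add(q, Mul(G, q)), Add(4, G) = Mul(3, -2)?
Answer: 49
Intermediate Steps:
G = -10 (G = Add(-4, Mul(3, -2)) = Add(-4, -6) = -10)
Function('h')(U) = 0 (Function('h')(U) = Mul(2, Mul(0, Pow(5, -1))) = Mul(2, Mul(0, Rational(1, 5))) = Mul(2, 0) = 0)
Function('p')(q) = Mul(-9, q) (Function('p')(q) = Add(q, Mul(-10, q)) = Mul(-9, q))
Z = 7
Pow(Add(Function('p')(Function('h')(2)), Z), 2) = Pow(Add(Mul(-9, 0), 7), 2) = Pow(Add(0, 7), 2) = Pow(7, 2) = 49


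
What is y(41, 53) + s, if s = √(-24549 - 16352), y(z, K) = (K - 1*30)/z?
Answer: 23/41 + I*√40901 ≈ 0.56098 + 202.24*I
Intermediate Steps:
y(z, K) = (-30 + K)/z (y(z, K) = (K - 30)/z = (-30 + K)/z)
s = I*√40901 (s = √(-40901) = I*√40901 ≈ 202.24*I)
y(41, 53) + s = (-30 + 53)/41 + I*√40901 = (1/41)*23 + I*√40901 = 23/41 + I*√40901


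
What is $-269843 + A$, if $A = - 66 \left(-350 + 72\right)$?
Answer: $-251495$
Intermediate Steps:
$A = 18348$ ($A = \left(-66\right) \left(-278\right) = 18348$)
$-269843 + A = -269843 + 18348 = -251495$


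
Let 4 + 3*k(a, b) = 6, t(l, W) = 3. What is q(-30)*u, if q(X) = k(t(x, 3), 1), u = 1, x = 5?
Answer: 2/3 ≈ 0.66667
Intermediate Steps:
k(a, b) = 2/3 (k(a, b) = -4/3 + (1/3)*6 = -4/3 + 2 = 2/3)
q(X) = 2/3
q(-30)*u = (2/3)*1 = 2/3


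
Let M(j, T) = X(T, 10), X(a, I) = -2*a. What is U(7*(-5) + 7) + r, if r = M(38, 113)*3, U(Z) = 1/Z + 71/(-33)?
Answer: -628493/924 ≈ -680.19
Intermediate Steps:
U(Z) = -71/33 + 1/Z (U(Z) = 1/Z + 71*(-1/33) = 1/Z - 71/33 = -71/33 + 1/Z)
M(j, T) = -2*T
r = -678 (r = -2*113*3 = -226*3 = -678)
U(7*(-5) + 7) + r = (-71/33 + 1/(7*(-5) + 7)) - 678 = (-71/33 + 1/(-35 + 7)) - 678 = (-71/33 + 1/(-28)) - 678 = (-71/33 - 1/28) - 678 = -2021/924 - 678 = -628493/924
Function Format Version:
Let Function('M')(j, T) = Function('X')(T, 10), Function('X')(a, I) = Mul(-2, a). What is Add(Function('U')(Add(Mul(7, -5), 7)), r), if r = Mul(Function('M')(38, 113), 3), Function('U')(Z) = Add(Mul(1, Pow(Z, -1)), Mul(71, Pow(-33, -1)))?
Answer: Rational(-628493, 924) ≈ -680.19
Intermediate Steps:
Function('U')(Z) = Add(Rational(-71, 33), Pow(Z, -1)) (Function('U')(Z) = Add(Pow(Z, -1), Mul(71, Rational(-1, 33))) = Add(Pow(Z, -1), Rational(-71, 33)) = Add(Rational(-71, 33), Pow(Z, -1)))
Function('M')(j, T) = Mul(-2, T)
r = -678 (r = Mul(Mul(-2, 113), 3) = Mul(-226, 3) = -678)
Add(Function('U')(Add(Mul(7, -5), 7)), r) = Add(Add(Rational(-71, 33), Pow(Add(Mul(7, -5), 7), -1)), -678) = Add(Add(Rational(-71, 33), Pow(Add(-35, 7), -1)), -678) = Add(Add(Rational(-71, 33), Pow(-28, -1)), -678) = Add(Add(Rational(-71, 33), Rational(-1, 28)), -678) = Add(Rational(-2021, 924), -678) = Rational(-628493, 924)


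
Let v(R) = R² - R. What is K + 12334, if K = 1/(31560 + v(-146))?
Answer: 653973349/53022 ≈ 12334.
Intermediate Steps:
K = 1/53022 (K = 1/(31560 - 146*(-1 - 146)) = 1/(31560 - 146*(-147)) = 1/(31560 + 21462) = 1/53022 ≈ 1.8860e-5)
K + 12334 = 1/53022 + 12334 = 653973349/53022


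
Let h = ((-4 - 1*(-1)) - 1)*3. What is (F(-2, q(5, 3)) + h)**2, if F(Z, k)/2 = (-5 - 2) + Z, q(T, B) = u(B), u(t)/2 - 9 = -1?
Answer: 900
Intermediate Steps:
u(t) = 16 (u(t) = 18 + 2*(-1) = 18 - 2 = 16)
q(T, B) = 16
F(Z, k) = -14 + 2*Z (F(Z, k) = 2*((-5 - 2) + Z) = 2*(-7 + Z) = -14 + 2*Z)
h = -12 (h = ((-4 + 1) - 1)*3 = (-3 - 1)*3 = -4*3 = -12)
(F(-2, q(5, 3)) + h)**2 = ((-14 + 2*(-2)) - 12)**2 = ((-14 - 4) - 12)**2 = (-18 - 12)**2 = (-30)**2 = 900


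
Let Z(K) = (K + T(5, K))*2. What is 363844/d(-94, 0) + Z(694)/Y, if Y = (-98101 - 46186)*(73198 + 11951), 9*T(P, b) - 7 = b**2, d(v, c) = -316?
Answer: -10057834720272649/8735270465493 ≈ -1151.4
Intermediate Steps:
T(P, b) = 7/9 + b**2/9
Y = -12285893763 (Y = -144287*85149 = -12285893763)
Z(K) = 14/9 + 2*K + 2*K**2/9 (Z(K) = (K + (7/9 + K**2/9))*2 = (7/9 + K + K**2/9)*2 = 14/9 + 2*K + 2*K**2/9)
363844/d(-94, 0) + Z(694)/Y = 363844/(-316) + (14/9 + 2*694 + (2/9)*694**2)/(-12285893763) = 363844*(-1/316) + (14/9 + 1388 + (2/9)*481636)*(-1/12285893763) = -90961/79 + (14/9 + 1388 + 963272/9)*(-1/12285893763) = -90961/79 + (975778/9)*(-1/12285893763) = -90961/79 - 975778/110573043867 = -10057834720272649/8735270465493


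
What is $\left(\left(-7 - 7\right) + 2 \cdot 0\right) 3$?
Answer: $-42$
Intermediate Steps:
$\left(\left(-7 - 7\right) + 2 \cdot 0\right) 3 = \left(\left(-7 - 7\right) + 0\right) 3 = \left(-14 + 0\right) 3 = \left(-14\right) 3 = -42$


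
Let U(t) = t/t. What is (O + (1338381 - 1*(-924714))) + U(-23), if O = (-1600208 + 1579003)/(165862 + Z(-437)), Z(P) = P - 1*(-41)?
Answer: 374465421531/165466 ≈ 2.2631e+6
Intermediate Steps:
Z(P) = 41 + P (Z(P) = P + 41 = 41 + P)
U(t) = 1
O = -21205/165466 (O = (-1600208 + 1579003)/(165862 + (41 - 437)) = -21205/(165862 - 396) = -21205/165466 ≈ -0.12815)
(O + (1338381 - 1*(-924714))) + U(-23) = (-21205/165466 + (1338381 - 1*(-924714))) + 1 = (-21205/165466 + (1338381 + 924714)) + 1 = (-21205/165466 + 2263095) + 1 = 374465256065/165466 + 1 = 374465421531/165466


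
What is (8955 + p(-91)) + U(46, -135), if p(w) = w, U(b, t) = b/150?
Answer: 664823/75 ≈ 8864.3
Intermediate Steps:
U(b, t) = b/150 (U(b, t) = b*(1/150) = b/150)
(8955 + p(-91)) + U(46, -135) = (8955 - 91) + (1/150)*46 = 8864 + 23/75 = 664823/75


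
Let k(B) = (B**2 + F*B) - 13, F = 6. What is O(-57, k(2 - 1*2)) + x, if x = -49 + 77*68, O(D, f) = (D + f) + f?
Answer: 5104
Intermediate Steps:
k(B) = -13 + B**2 + 6*B (k(B) = (B**2 + 6*B) - 13 = -13 + B**2 + 6*B)
O(D, f) = D + 2*f
x = 5187 (x = -49 + 5236 = 5187)
O(-57, k(2 - 1*2)) + x = (-57 + 2*(-13 + (2 - 1*2)**2 + 6*(2 - 1*2))) + 5187 = (-57 + 2*(-13 + (2 - 2)**2 + 6*(2 - 2))) + 5187 = (-57 + 2*(-13 + 0**2 + 6*0)) + 5187 = (-57 + 2*(-13 + 0 + 0)) + 5187 = (-57 + 2*(-13)) + 5187 = (-57 - 26) + 5187 = -83 + 5187 = 5104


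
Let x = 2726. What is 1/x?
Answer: 1/2726 ≈ 0.00036684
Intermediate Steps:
1/x = 1/2726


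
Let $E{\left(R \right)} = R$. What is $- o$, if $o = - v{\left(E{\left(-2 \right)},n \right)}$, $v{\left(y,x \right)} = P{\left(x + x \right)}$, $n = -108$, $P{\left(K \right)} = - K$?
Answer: $216$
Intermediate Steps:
$v{\left(y,x \right)} = - 2 x$ ($v{\left(y,x \right)} = - (x + x) = - 2 x$)
$o = -216$ ($o = - \left(-2\right) \left(-108\right) = \left(-1\right) 216 = -216$)
$- o = \left(-1\right) \left(-216\right) = 216$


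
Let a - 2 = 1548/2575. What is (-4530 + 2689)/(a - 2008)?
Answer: 4740575/5163902 ≈ 0.91802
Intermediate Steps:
a = 6698/2575 (a = 2 + 1548/2575 = 6698/2575 ≈ 2.6012)
(-4530 + 2689)/(a - 2008) = (-4530 + 2689)/(6698/2575 - 2008) = -1841/(-5163902/2575) = -1841*(-2575/5163902) = 4740575/5163902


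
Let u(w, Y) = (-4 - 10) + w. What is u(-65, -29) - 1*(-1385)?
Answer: 1306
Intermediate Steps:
u(w, Y) = -14 + w
u(-65, -29) - 1*(-1385) = (-14 - 65) - 1*(-1385) = -79 + 1385 = 1306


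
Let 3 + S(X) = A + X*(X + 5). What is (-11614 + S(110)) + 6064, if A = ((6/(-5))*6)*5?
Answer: 7061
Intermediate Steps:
A = -36 (A = ((6*(-1/5))*6)*5 = -6/5*6*5 = -36/5*5 = -36)
S(X) = -39 + X*(5 + X) (S(X) = -3 + (-36 + X*(X + 5)) = -3 + (-36 + X*(5 + X)) = -39 + X*(5 + X))
(-11614 + S(110)) + 6064 = (-11614 + (-39 + 110**2 + 5*110)) + 6064 = (-11614 + (-39 + 12100 + 550)) + 6064 = (-11614 + 12611) + 6064 = 997 + 6064 = 7061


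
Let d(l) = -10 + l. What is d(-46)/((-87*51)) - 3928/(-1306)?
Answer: 8750836/2897361 ≈ 3.0203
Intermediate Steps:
d(-46)/((-87*51)) - 3928/(-1306) = (-10 - 46)/((-87*51)) - 3928/(-1306) = -56/(-4437) - 3928*(-1/1306) = -56*(-1/4437) + 1964/653 = 56/4437 + 1964/653 = 8750836/2897361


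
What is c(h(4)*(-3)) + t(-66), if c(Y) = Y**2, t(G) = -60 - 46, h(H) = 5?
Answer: 119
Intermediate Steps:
t(G) = -106
c(h(4)*(-3)) + t(-66) = (5*(-3))**2 - 106 = (-15)**2 - 106 = 225 - 106 = 119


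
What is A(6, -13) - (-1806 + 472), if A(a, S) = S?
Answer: 1321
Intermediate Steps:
A(6, -13) - (-1806 + 472) = -13 - (-1806 + 472) = -13 - 1*(-1334) = -13 + 1334 = 1321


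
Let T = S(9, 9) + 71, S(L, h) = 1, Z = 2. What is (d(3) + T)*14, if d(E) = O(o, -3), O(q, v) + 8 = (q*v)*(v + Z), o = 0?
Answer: 896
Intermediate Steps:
O(q, v) = -8 + q*v*(2 + v) (O(q, v) = -8 + (q*v)*(v + 2) = -8 + (q*v)*(2 + v) = -8 + q*v*(2 + v))
T = 72 (T = 1 + 71 = 72)
d(E) = -8 (d(E) = -8 + 0*(-3)² + 2*0*(-3) = -8 + 0*9 + 0 = -8 + 0 + 0 = -8)
(d(3) + T)*14 = (-8 + 72)*14 = 64*14 = 896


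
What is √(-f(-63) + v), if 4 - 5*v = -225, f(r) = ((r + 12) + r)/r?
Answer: √484995/105 ≈ 6.6325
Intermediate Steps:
f(r) = (12 + 2*r)/r (f(r) = ((12 + r) + r)/r = (12 + 2*r)/r)
v = 229/5 (v = ⅘ - ⅕*(-225) = ⅘ + 45 = 229/5 ≈ 45.800)
√(-f(-63) + v) = √(-(2 + 12/(-63)) + 229/5) = √(-(2 + 12*(-1/63)) + 229/5) = √(-(2 - 4/21) + 229/5) = √(-1*38/21 + 229/5) = √(-38/21 + 229/5) = √(4619/105) = √484995/105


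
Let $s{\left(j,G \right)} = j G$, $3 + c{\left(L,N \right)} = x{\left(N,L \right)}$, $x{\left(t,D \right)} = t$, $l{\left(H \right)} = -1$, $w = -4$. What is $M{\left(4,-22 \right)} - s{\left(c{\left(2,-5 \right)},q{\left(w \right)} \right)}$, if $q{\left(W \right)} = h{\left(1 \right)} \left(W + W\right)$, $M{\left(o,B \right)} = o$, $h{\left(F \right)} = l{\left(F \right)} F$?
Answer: $68$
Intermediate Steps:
$c{\left(L,N \right)} = -3 + N$
$h{\left(F \right)} = - F$
$q{\left(W \right)} = - 2 W$ ($q{\left(W \right)} = \left(-1\right) 1 \left(W + W\right) = - 2 W$)
$s{\left(j,G \right)} = G j$
$M{\left(4,-22 \right)} - s{\left(c{\left(2,-5 \right)},q{\left(w \right)} \right)} = 4 - \left(-2\right) \left(-4\right) \left(-3 - 5\right) = 4 - 8 \left(-8\right) = 4 - -64 = 4 + 64 = 68$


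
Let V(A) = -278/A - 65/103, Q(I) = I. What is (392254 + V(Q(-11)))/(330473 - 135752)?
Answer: 148150567/73539631 ≈ 2.0146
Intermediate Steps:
V(A) = -65/103 - 278/A (V(A) = -278/A - 65*1/103 = -278/A - 65/103 = -65/103 - 278/A)
(392254 + V(Q(-11)))/(330473 - 135752) = (392254 + (-65/103 - 278/(-11)))/(330473 - 135752) = (392254 + (-65/103 - 278*(-1/11)))/194721 = (392254 + (-65/103 + 278/11))*(1/194721) = (392254 + 27919/1133)*(1/194721) = (444451701/1133)*(1/194721) = 148150567/73539631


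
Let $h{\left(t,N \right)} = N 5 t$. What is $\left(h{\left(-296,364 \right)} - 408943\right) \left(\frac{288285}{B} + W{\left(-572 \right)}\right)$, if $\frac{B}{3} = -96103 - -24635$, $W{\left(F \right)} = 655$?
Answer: $- \frac{44270498755035}{71468} \approx -6.1945 \cdot 10^{8}$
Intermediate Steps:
$h{\left(t,N \right)} = 5 N t$
$B = -214404$ ($B = 3 \left(-96103 - -24635\right) = 3 \left(-96103 + 24635\right) = 3 \left(-71468\right) = -214404$)
$\left(h{\left(-296,364 \right)} - 408943\right) \left(\frac{288285}{B} + W{\left(-572 \right)}\right) = \left(5 \cdot 364 \left(-296\right) - 408943\right) \left(\frac{288285}{-214404} + 655\right) = \left(-538720 - 408943\right) \left(288285 \left(- \frac{1}{214404}\right) + 655\right) = - 947663 \left(- \frac{96095}{71468} + 655\right) = \left(-947663\right) \frac{46715445}{71468} = - \frac{44270498755035}{71468}$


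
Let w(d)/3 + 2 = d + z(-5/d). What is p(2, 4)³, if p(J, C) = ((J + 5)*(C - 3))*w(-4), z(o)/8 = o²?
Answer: 20346417/8 ≈ 2.5433e+6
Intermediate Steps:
z(o) = 8*o²
w(d) = -6 + 3*d + 600/d² (w(d) = -6 + 3*(d + 8*(-5/d)²) = -6 + 3*(d + 8*(25/d²)) = -6 + 3*(d + 200/d²) = -6 + (3*d + 600/d²) = -6 + 3*d + 600/d²)
p(J, C) = 39*(-3 + C)*(5 + J)/2 (p(J, C) = ((J + 5)*(C - 3))*(-6 + 3*(-4) + 600/(-4)²) = ((5 + J)*(-3 + C))*(-6 - 12 + 600*(1/16)) = ((-3 + C)*(5 + J))*(-6 - 12 + 75/2) = ((-3 + C)*(5 + J))*(39/2) = 39*(-3 + C)*(5 + J)/2)
p(2, 4)³ = (-585/2 - 117/2*2 + (195/2)*4 + (39/2)*4*2)³ = (-585/2 - 117 + 390 + 156)³ = (273/2)³ = 20346417/8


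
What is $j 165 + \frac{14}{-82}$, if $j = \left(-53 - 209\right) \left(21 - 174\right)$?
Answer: $\frac{271181783}{41} \approx 6.6142 \cdot 10^{6}$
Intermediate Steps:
$j = 40086$ ($j = \left(-262\right) \left(-153\right) = 40086$)
$j 165 + \frac{14}{-82} = 40086 \cdot 165 + \frac{14}{-82} = 6614190 + 14 \left(- \frac{1}{82}\right) = 6614190 - \frac{7}{41} = \frac{271181783}{41}$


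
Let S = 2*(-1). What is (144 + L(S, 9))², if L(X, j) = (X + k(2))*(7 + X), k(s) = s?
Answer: 20736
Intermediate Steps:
S = -2
L(X, j) = (2 + X)*(7 + X) (L(X, j) = (X + 2)*(7 + X) = (2 + X)*(7 + X))
(144 + L(S, 9))² = (144 + (14 + (-2)² + 9*(-2)))² = (144 + (14 + 4 - 18))² = (144 + 0)² = 144² = 20736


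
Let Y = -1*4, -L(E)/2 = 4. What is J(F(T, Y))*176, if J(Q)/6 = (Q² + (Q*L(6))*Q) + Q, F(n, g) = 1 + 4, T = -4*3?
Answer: -179520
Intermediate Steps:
T = -12
L(E) = -8 (L(E) = -2*4 = -8)
Y = -4
F(n, g) = 5
J(Q) = -42*Q² + 6*Q (J(Q) = 6*((Q² + (Q*(-8))*Q) + Q) = 6*((Q² + (-8*Q)*Q) + Q) = 6*((Q² - 8*Q²) + Q) = 6*(-7*Q² + Q) = 6*(Q - 7*Q²) = -42*Q² + 6*Q)
J(F(T, Y))*176 = (6*5*(1 - 7*5))*176 = (6*5*(1 - 35))*176 = (6*5*(-34))*176 = -1020*176 = -179520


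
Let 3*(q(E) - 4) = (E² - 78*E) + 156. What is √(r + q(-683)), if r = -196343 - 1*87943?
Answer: I*√998781/3 ≈ 333.13*I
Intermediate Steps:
r = -284286 (r = -196343 - 87943 = -284286)
q(E) = 56 - 26*E + E²/3 (q(E) = 4 + ((E² - 78*E) + 156)/3 = 4 + (156 + E² - 78*E)/3 = 4 + (52 - 26*E + E²/3) = 56 - 26*E + E²/3)
√(r + q(-683)) = √(-284286 + (56 - 26*(-683) + (⅓)*(-683)²)) = √(-284286 + (56 + 17758 + (⅓)*466489)) = √(-284286 + (56 + 17758 + 466489/3)) = √(-284286 + 519931/3) = √(-332927/3) = I*√998781/3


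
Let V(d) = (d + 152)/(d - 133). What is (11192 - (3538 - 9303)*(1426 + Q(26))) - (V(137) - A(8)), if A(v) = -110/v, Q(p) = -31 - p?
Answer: 7903391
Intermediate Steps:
V(d) = (152 + d)/(-133 + d)
(11192 - (3538 - 9303)*(1426 + Q(26))) - (V(137) - A(8)) = (11192 - (3538 - 9303)*(1426 + (-31 - 1*26))) - ((152 + 137)/(-133 + 137) - (-110)/8) = (11192 - (-5765)*(1426 + (-31 - 26))) - (289/4 - (-110)/8) = (11192 - (-5765)*(1426 - 57)) - ((1/4)*289 - 1*(-55/4)) = (11192 - (-5765)*1369) - (289/4 + 55/4) = (11192 - 1*(-7892285)) - 1*86 = (11192 + 7892285) - 86 = 7903477 - 86 = 7903391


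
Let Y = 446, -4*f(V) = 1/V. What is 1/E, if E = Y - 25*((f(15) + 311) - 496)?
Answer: 12/60857 ≈ 0.00019718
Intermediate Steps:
f(V) = -1/(4*V)
E = 60857/12 (E = 446 - 25*((-1/4/15 + 311) - 496) = 446 - 25*((-1/4*1/15 + 311) - 496) = 446 - 25*((-1/60 + 311) - 496) = 446 - 25*(18659/60 - 496) = 446 - 25*(-11101/60) = 446 + 55505/12 = 60857/12 ≈ 5071.4)
1/E = 1/(60857/12) = 12/60857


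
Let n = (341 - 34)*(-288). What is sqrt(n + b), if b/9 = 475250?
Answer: 351*sqrt(34) ≈ 2046.7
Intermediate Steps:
b = 4277250 (b = 9*475250 = 4277250)
n = -88416 (n = 307*(-288) = -88416)
sqrt(n + b) = sqrt(-88416 + 4277250) = sqrt(4188834) = 351*sqrt(34)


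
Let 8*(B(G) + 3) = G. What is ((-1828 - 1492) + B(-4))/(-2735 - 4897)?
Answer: 6647/15264 ≈ 0.43547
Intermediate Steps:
B(G) = -3 + G/8
((-1828 - 1492) + B(-4))/(-2735 - 4897) = ((-1828 - 1492) + (-3 + (⅛)*(-4)))/(-2735 - 4897) = (-3320 + (-3 - ½))/(-7632) = (-3320 - 7/2)*(-1/7632) = -6647/2*(-1/7632) = 6647/15264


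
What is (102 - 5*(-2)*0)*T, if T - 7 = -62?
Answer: -5610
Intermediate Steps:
T = -55 (T = 7 - 62 = -55)
(102 - 5*(-2)*0)*T = (102 - 5*(-2)*0)*(-55) = (102 + 10*0)*(-55) = (102 + 0)*(-55) = 102*(-55) = -5610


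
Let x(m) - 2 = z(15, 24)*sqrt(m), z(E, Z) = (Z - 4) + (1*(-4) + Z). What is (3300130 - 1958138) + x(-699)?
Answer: 1341994 + 40*I*sqrt(699) ≈ 1.342e+6 + 1057.5*I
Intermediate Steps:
z(E, Z) = -8 + 2*Z (z(E, Z) = (-4 + Z) + (-4 + Z) = -8 + 2*Z)
x(m) = 2 + 40*sqrt(m) (x(m) = 2 + (-8 + 2*24)*sqrt(m) = 2 + (-8 + 48)*sqrt(m) = 2 + 40*sqrt(m))
(3300130 - 1958138) + x(-699) = (3300130 - 1958138) + (2 + 40*sqrt(-699)) = 1341992 + (2 + 40*(I*sqrt(699))) = 1341992 + (2 + 40*I*sqrt(699)) = 1341994 + 40*I*sqrt(699)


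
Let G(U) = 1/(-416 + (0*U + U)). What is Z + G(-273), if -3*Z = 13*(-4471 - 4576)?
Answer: 81033976/2067 ≈ 39204.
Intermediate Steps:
G(U) = 1/(-416 + U) (G(U) = 1/(-416 + (0 + U)) = 1/(-416 + U))
Z = 117611/3 (Z = -13*(-4471 - 4576)/3 = -13*(-9047)/3 = -1/3*(-117611) = 117611/3 ≈ 39204.)
Z + G(-273) = 117611/3 + 1/(-416 - 273) = 117611/3 + 1/(-689) = 117611/3 - 1/689 = 81033976/2067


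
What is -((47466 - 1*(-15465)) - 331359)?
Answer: 268428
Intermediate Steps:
-((47466 - 1*(-15465)) - 331359) = -((47466 + 15465) - 331359) = -(62931 - 331359) = -1*(-268428) = 268428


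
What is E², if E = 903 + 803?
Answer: 2910436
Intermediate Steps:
E = 1706
E² = 1706² = 2910436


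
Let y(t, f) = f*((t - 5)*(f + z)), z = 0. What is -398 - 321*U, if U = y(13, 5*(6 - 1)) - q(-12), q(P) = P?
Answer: -1609250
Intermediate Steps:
y(t, f) = f²*(-5 + t) (y(t, f) = f*((t - 5)*(f + 0)) = f*((-5 + t)*f) = f*(f*(-5 + t)) = f²*(-5 + t))
U = 5012 (U = (5*(6 - 1))²*(-5 + 13) - 1*(-12) = (5*5)²*8 + 12 = 25²*8 + 12 = 625*8 + 12 = 5000 + 12 = 5012)
-398 - 321*U = -398 - 321*5012 = -398 - 1608852 = -1609250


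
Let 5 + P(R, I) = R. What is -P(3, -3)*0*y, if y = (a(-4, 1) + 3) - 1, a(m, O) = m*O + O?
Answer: 0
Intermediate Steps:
P(R, I) = -5 + R
a(m, O) = O + O*m (a(m, O) = O*m + O = O + O*m)
y = -1 (y = (1*(1 - 4) + 3) - 1 = (1*(-3) + 3) - 1 = (-3 + 3) - 1 = 0 - 1 = -1)
-P(3, -3)*0*y = -(-5 + 3)*0*(-1) = -(-2*0)*(-1) = -0*(-1) = -1*0 = 0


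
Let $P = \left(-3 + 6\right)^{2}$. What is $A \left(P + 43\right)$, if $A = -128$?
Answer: $-6656$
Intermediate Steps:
$P = 9$ ($P = 3^{2} = 9$)
$A \left(P + 43\right) = - 128 \left(9 + 43\right) = \left(-128\right) 52 = -6656$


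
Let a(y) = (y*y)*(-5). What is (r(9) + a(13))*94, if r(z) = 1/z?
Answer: -714776/9 ≈ -79420.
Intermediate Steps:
a(y) = -5*y² (a(y) = y²*(-5) = -5*y²)
(r(9) + a(13))*94 = (1/9 - 5*13²)*94 = (⅑ - 5*169)*94 = (⅑ - 845)*94 = -7604/9*94 = -714776/9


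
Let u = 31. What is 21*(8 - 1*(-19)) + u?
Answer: 598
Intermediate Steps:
21*(8 - 1*(-19)) + u = 21*(8 - 1*(-19)) + 31 = 21*(8 + 19) + 31 = 21*27 + 31 = 567 + 31 = 598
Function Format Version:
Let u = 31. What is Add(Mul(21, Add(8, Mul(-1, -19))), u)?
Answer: 598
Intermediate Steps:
Add(Mul(21, Add(8, Mul(-1, -19))), u) = Add(Mul(21, Add(8, Mul(-1, -19))), 31) = Add(Mul(21, Add(8, 19)), 31) = Add(Mul(21, 27), 31) = Add(567, 31) = 598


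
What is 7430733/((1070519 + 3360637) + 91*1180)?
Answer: 7430733/4538536 ≈ 1.6373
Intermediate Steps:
7430733/((1070519 + 3360637) + 91*1180) = 7430733/(4431156 + 107380) = 7430733/4538536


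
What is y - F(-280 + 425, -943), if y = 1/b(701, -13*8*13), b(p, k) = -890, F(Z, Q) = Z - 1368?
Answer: 1088469/890 ≈ 1223.0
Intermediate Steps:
F(Z, Q) = -1368 + Z
y = -1/890 (y = 1/(-890) = -1/890 ≈ -0.0011236)
y - F(-280 + 425, -943) = -1/890 - (-1368 + (-280 + 425)) = -1/890 - (-1368 + 145) = -1/890 - 1*(-1223) = -1/890 + 1223 = 1088469/890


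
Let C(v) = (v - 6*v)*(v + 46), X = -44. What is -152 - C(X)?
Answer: -592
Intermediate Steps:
C(v) = -5*v*(46 + v) (C(v) = (-5*v)*(46 + v) = -5*v*(46 + v))
-152 - C(X) = -152 - (-5)*(-44)*(46 - 44) = -152 - (-5)*(-44)*2 = -152 - 1*440 = -152 - 440 = -592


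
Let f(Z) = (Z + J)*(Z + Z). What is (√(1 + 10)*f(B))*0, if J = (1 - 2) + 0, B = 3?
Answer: 0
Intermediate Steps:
J = -1 (J = -1 + 0 = -1)
f(Z) = 2*Z*(-1 + Z) (f(Z) = (Z - 1)*(Z + Z) = (-1 + Z)*(2*Z) = 2*Z*(-1 + Z))
(√(1 + 10)*f(B))*0 = (√(1 + 10)*(2*3*(-1 + 3)))*0 = (√11*(2*3*2))*0 = (√11*12)*0 = (12*√11)*0 = 0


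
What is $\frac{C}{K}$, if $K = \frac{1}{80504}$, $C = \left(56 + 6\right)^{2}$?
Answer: $309457376$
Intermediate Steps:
$C = 3844$ ($C = 62^{2} = 3844$)
$K = \frac{1}{80504} \approx 1.2422 \cdot 10^{-5}$
$\frac{C}{K} = 3844 \frac{1}{\frac{1}{80504}} = 3844 \cdot 80504 = 309457376$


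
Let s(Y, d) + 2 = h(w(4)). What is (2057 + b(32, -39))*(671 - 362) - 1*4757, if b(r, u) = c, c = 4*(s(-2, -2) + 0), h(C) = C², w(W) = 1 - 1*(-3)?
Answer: 648160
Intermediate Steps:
w(W) = 4 (w(W) = 1 + 3 = 4)
s(Y, d) = 14 (s(Y, d) = -2 + 4² = -2 + 16 = 14)
c = 56 (c = 4*(14 + 0) = 4*14 = 56)
b(r, u) = 56
(2057 + b(32, -39))*(671 - 362) - 1*4757 = (2057 + 56)*(671 - 362) - 1*4757 = 2113*309 - 4757 = 652917 - 4757 = 648160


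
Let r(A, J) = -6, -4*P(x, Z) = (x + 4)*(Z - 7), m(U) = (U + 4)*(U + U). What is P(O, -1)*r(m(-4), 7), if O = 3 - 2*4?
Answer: 12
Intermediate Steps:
O = -5 (O = 3 - 8 = -5)
m(U) = 2*U*(4 + U) (m(U) = (4 + U)*(2*U) = 2*U*(4 + U))
P(x, Z) = -(-7 + Z)*(4 + x)/4 (P(x, Z) = -(x + 4)*(Z - 7)/4 = -(4 + x)*(-7 + Z)/4 = -(-7 + Z)*(4 + x)/4)
P(O, -1)*r(m(-4), 7) = (7 - 1*(-1) + (7/4)*(-5) - 1/4*(-1)*(-5))*(-6) = (7 + 1 - 35/4 - 5/4)*(-6) = -2*(-6) = 12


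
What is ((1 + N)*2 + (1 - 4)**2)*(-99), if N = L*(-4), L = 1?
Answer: -297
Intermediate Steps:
N = -4 (N = 1*(-4) = -4)
((1 + N)*2 + (1 - 4)**2)*(-99) = ((1 - 4)*2 + (1 - 4)**2)*(-99) = (-3*2 + (-3)**2)*(-99) = (-6 + 9)*(-99) = 3*(-99) = -297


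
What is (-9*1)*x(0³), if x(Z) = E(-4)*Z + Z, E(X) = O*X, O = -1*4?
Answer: 0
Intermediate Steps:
O = -4
E(X) = -4*X
x(Z) = 17*Z (x(Z) = (-4*(-4))*Z + Z = 16*Z + Z = 17*Z)
(-9*1)*x(0³) = (-9*1)*(17*0³) = -153*0 = -9*0 = 0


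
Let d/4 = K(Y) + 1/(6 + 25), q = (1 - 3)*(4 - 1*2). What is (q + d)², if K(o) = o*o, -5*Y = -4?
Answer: 1032256/600625 ≈ 1.7186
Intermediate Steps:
Y = ⅘ (Y = -⅕*(-4) = ⅘ ≈ 0.80000)
K(o) = o²
q = -4 (q = -2*(4 - 2) = -2*2 = -4)
d = 2084/775 (d = 4*((⅘)² + 1/(6 + 25)) = 4*(16/25 + 1/31) = 4*(521/775) = 2084/775 ≈ 2.6890)
(q + d)² = (-4 + 2084/775)² = (-1016/775)² = 1032256/600625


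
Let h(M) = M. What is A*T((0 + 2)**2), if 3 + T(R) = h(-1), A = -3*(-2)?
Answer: -24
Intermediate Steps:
A = 6
T(R) = -4 (T(R) = -3 - 1 = -4)
A*T((0 + 2)**2) = 6*(-4) = -24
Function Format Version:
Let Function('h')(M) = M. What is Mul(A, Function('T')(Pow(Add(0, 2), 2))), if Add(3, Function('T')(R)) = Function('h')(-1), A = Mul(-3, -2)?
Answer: -24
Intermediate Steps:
A = 6
Function('T')(R) = -4 (Function('T')(R) = Add(-3, -1) = -4)
Mul(A, Function('T')(Pow(Add(0, 2), 2))) = Mul(6, -4) = -24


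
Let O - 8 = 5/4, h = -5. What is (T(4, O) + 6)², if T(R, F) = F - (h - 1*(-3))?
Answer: 4761/16 ≈ 297.56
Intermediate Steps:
O = 37/4 (O = 8 + 5/4 = 37/4 ≈ 9.2500)
T(R, F) = 2 + F (T(R, F) = F - (-5 - 1*(-3)) = F - (-5 + 3) = F - 1*(-2) = F + 2 = 2 + F)
(T(4, O) + 6)² = ((2 + 37/4) + 6)² = (45/4 + 6)² = (69/4)² = 4761/16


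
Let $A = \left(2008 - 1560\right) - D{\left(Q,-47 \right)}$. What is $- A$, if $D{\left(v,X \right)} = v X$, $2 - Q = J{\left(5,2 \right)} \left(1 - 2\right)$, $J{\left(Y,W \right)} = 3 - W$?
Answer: $-589$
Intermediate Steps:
$Q = 3$ ($Q = 2 - \left(3 - 2\right) \left(1 - 2\right) = 2 - \left(3 - 2\right) \left(-1\right) = 2 - 1 \left(-1\right) = 2 - -1 = 2 + 1 = 3$)
$D{\left(v,X \right)} = X v$
$A = 589$ ($A = \left(2008 - 1560\right) - \left(-47\right) 3 = 448 - -141 = 448 + 141 = 589$)
$- A = \left(-1\right) 589 = -589$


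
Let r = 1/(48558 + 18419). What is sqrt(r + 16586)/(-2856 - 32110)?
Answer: -sqrt(74403444788971)/2341917782 ≈ -0.0036832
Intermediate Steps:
r = 1/66977 ≈ 1.4930e-5
sqrt(r + 16586)/(-2856 - 32110) = sqrt(1/66977 + 16586)/(-2856 - 32110) = sqrt(1110880523/66977)/(-34966) = (sqrt(74403444788971)/66977)*(-1/34966) = -sqrt(74403444788971)/2341917782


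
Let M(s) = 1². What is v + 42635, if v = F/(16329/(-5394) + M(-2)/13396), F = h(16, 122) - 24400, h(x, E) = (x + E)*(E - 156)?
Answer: 272095723199/5208045 ≈ 52245.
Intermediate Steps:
M(s) = 1
h(x, E) = (-156 + E)*(E + x) (h(x, E) = (E + x)*(-156 + E) = (-156 + E)*(E + x))
F = -29092 (F = (122² - 156*122 - 156*16 + 122*16) - 24400 = (14884 - 19032 - 2496 + 1952) - 24400 = -4692 - 24400 = -29092)
v = 50050724624/5208045 (v = -29092/(16329/(-5394) + 1/13396) = -29092/(16329*(-1/5394) + 1*(1/13396)) = -29092/(-5443/1798 + 1/13396) = -29092/(-36456315/12043004) = -29092*(-12043004/36456315) = 50050724624/5208045 ≈ 9610.3)
v + 42635 = 50050724624/5208045 + 42635 = 272095723199/5208045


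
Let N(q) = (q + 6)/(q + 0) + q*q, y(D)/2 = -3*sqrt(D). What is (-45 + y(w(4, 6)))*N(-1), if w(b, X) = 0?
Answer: 180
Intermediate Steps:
y(D) = -6*sqrt(D) (y(D) = 2*(-3*sqrt(D)) = -6*sqrt(D))
N(q) = q**2 + (6 + q)/q (N(q) = (6 + q)/q + q**2 = q**2 + (6 + q)/q)
(-45 + y(w(4, 6)))*N(-1) = (-45 - 6*sqrt(0))*((6 - 1 + (-1)**3)/(-1)) = (-45 - 6*0)*(-(6 - 1 - 1)) = (-45 + 0)*(-1*4) = -45*(-4) = 180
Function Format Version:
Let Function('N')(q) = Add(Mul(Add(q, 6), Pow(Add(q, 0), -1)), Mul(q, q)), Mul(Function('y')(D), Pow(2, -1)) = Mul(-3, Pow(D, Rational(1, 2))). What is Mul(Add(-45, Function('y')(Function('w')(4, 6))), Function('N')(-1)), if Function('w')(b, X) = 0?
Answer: 180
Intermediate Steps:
Function('y')(D) = Mul(-6, Pow(D, Rational(1, 2))) (Function('y')(D) = Mul(2, Mul(-3, Pow(D, Rational(1, 2)))) = Mul(-6, Pow(D, Rational(1, 2))))
Function('N')(q) = Add(Pow(q, 2), Mul(Pow(q, -1), Add(6, q))) (Function('N')(q) = Add(Mul(Add(6, q), Pow(q, -1)), Pow(q, 2)) = Add(Mul(Pow(q, -1), Add(6, q)), Pow(q, 2)) = Add(Pow(q, 2), Mul(Pow(q, -1), Add(6, q))))
Mul(Add(-45, Function('y')(Function('w')(4, 6))), Function('N')(-1)) = Mul(Add(-45, Mul(-6, Pow(0, Rational(1, 2)))), Mul(Pow(-1, -1), Add(6, -1, Pow(-1, 3)))) = Mul(Add(-45, Mul(-6, 0)), Mul(-1, Add(6, -1, -1))) = Mul(Add(-45, 0), Mul(-1, 4)) = Mul(-45, -4) = 180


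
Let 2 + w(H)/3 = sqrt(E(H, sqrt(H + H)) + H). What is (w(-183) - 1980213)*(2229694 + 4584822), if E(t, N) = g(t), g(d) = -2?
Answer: -13494234059004 + 20443548*I*sqrt(185) ≈ -1.3494e+13 + 2.7806e+8*I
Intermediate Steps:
E(t, N) = -2
w(H) = -6 + 3*sqrt(-2 + H)
(w(-183) - 1980213)*(2229694 + 4584822) = ((-6 + 3*sqrt(-2 - 183)) - 1980213)*(2229694 + 4584822) = ((-6 + 3*sqrt(-185)) - 1980213)*6814516 = ((-6 + 3*(I*sqrt(185))) - 1980213)*6814516 = ((-6 + 3*I*sqrt(185)) - 1980213)*6814516 = (-1980219 + 3*I*sqrt(185))*6814516 = -13494234059004 + 20443548*I*sqrt(185)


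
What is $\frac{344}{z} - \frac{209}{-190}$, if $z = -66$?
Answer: $- \frac{1357}{330} \approx -4.1121$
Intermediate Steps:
$\frac{344}{z} - \frac{209}{-190} = \frac{344}{-66} - \frac{209}{-190} = 344 \left(- \frac{1}{66}\right) - - \frac{11}{10} = - \frac{172}{33} + \frac{11}{10} = - \frac{1357}{330}$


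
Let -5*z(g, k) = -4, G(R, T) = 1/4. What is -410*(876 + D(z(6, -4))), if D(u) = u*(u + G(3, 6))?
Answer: -1797522/5 ≈ -3.5950e+5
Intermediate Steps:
G(R, T) = ¼
z(g, k) = ⅘ (z(g, k) = -⅕*(-4) = ⅘)
D(u) = u*(¼ + u) (D(u) = u*(u + ¼) = u*(¼ + u))
-410*(876 + D(z(6, -4))) = -410*(876 + 4*(¼ + ⅘)/5) = -410*(876 + (⅘)*(21/20)) = -410*(876 + 21/25) = -410*21921/25 = -1797522/5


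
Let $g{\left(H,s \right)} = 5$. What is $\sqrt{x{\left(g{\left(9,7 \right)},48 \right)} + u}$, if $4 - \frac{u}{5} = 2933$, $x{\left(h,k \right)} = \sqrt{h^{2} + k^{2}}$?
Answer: $\sqrt{-14645 + \sqrt{2329}} \approx 120.82 i$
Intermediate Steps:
$u = -14645$ ($u = 20 - 14665 = -14645$)
$\sqrt{x{\left(g{\left(9,7 \right)},48 \right)} + u} = \sqrt{\sqrt{5^{2} + 48^{2}} - 14645} = \sqrt{\sqrt{25 + 2304} - 14645} = \sqrt{\sqrt{2329} - 14645} = \sqrt{-14645 + \sqrt{2329}}$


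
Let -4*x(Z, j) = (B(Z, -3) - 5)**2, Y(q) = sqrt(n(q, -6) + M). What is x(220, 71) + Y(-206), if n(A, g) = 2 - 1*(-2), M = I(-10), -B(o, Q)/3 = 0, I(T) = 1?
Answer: -25/4 + sqrt(5) ≈ -4.0139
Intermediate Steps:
B(o, Q) = 0 (B(o, Q) = -3*0 = 0)
M = 1
n(A, g) = 4 (n(A, g) = 2 + 2 = 4)
Y(q) = sqrt(5) (Y(q) = sqrt(4 + 1) = sqrt(5))
x(Z, j) = -25/4 (x(Z, j) = -(0 - 5)**2/4 = -1/4*(-5)**2 = -1/4*25 = -25/4)
x(220, 71) + Y(-206) = -25/4 + sqrt(5)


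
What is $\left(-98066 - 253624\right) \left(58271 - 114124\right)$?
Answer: $19642941570$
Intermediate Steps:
$\left(-98066 - 253624\right) \left(58271 - 114124\right) = \left(-351690\right) \left(-55853\right) = 19642941570$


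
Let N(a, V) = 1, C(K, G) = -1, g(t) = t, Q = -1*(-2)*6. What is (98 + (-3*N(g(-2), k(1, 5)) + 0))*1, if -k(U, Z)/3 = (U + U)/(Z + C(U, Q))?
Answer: 95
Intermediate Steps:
Q = 12 (Q = 2*6 = 12)
k(U, Z) = -6*U/(-1 + Z) (k(U, Z) = -3*(U + U)/(Z - 1) = -3*2*U/(-1 + Z) = -6*U/(-1 + Z))
(98 + (-3*N(g(-2), k(1, 5)) + 0))*1 = (98 + (-3*1 + 0))*1 = (98 + (-3 + 0))*1 = (98 - 3)*1 = 95*1 = 95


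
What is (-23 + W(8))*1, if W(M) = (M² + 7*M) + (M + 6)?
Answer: 111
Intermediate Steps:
W(M) = 6 + M² + 8*M (W(M) = (M² + 7*M) + (6 + M) = 6 + M² + 8*M)
(-23 + W(8))*1 = (-23 + (6 + 8² + 8*8))*1 = (-23 + (6 + 64 + 64))*1 = (-23 + 134)*1 = 111*1 = 111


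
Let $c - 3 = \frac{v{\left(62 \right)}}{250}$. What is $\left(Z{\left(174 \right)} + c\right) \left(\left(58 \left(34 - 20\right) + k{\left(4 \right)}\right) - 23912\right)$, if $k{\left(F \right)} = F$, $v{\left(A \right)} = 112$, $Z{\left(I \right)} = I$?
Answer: $- \frac{512292376}{125} \approx -4.0983 \cdot 10^{6}$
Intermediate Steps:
$c = \frac{431}{125}$ ($c = 3 + \frac{112}{250} = 3 + 112 \cdot \frac{1}{250} = 3 + \frac{56}{125} = \frac{431}{125} \approx 3.448$)
$\left(Z{\left(174 \right)} + c\right) \left(\left(58 \left(34 - 20\right) + k{\left(4 \right)}\right) - 23912\right) = \left(174 + \frac{431}{125}\right) \left(\left(58 \left(34 - 20\right) + 4\right) - 23912\right) = \frac{22181 \left(\left(58 \left(34 - 20\right) + 4\right) - 23912\right)}{125} = \frac{22181 \left(\left(58 \cdot 14 + 4\right) - 23912\right)}{125} = \frac{22181 \left(\left(812 + 4\right) - 23912\right)}{125} = \frac{22181 \left(816 - 23912\right)}{125} = \frac{22181}{125} \left(-23096\right) = - \frac{512292376}{125}$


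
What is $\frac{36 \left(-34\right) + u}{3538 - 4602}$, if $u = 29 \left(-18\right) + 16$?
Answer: $\frac{865}{532} \approx 1.6259$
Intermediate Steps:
$u = -506$ ($u = -522 + 16 = -506$)
$\frac{36 \left(-34\right) + u}{3538 - 4602} = \frac{36 \left(-34\right) - 506}{3538 - 4602} = \frac{-1224 - 506}{-1064} = \left(-1730\right) \left(- \frac{1}{1064}\right) = \frac{865}{532}$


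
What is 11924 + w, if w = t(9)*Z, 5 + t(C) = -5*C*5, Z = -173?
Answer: 51714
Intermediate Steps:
t(C) = -5 - 25*C (t(C) = -5 - 5*C*5 = -5 - 25*C)
w = 39790 (w = (-5 - 25*9)*(-173) = (-5 - 225)*(-173) = -230*(-173) = 39790)
11924 + w = 11924 + 39790 = 51714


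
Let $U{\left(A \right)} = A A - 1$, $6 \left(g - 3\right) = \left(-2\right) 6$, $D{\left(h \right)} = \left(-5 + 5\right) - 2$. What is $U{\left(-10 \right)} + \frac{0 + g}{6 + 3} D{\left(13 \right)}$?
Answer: $\frac{889}{9} \approx 98.778$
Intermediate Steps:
$D{\left(h \right)} = -2$ ($D{\left(h \right)} = 0 - 2 = -2$)
$g = 1$ ($g = 3 + \frac{\left(-2\right) 6}{6} = 3 + \frac{1}{6} \left(-12\right) = 3 - 2 = 1$)
$U{\left(A \right)} = -1 + A^{2}$ ($U{\left(A \right)} = A^{2} - 1 = -1 + A^{2}$)
$U{\left(-10 \right)} + \frac{0 + g}{6 + 3} D{\left(13 \right)} = \left(-1 + \left(-10\right)^{2}\right) + \frac{0 + 1}{6 + 3} \left(-2\right) = \left(-1 + 100\right) + \frac{1}{9} \cdot 1 \left(-2\right) = 99 + \frac{1}{9} \cdot 1 \left(-2\right) = 99 + \frac{1}{9} \left(-2\right) = 99 - \frac{2}{9} = \frac{889}{9}$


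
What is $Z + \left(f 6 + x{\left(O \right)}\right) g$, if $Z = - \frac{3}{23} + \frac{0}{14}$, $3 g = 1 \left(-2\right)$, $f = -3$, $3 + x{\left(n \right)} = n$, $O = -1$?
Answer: $\frac{1003}{69} \approx 14.536$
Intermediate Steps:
$x{\left(n \right)} = -3 + n$
$g = - \frac{2}{3}$ ($g = \frac{1 \left(-2\right)}{3} = \frac{1}{3} \left(-2\right) = - \frac{2}{3} \approx -0.66667$)
$Z = - \frac{3}{23}$ ($Z = \left(-3\right) \frac{1}{23} + 0 \cdot \frac{1}{14} = - \frac{3}{23} + 0 = - \frac{3}{23} \approx -0.13043$)
$Z + \left(f 6 + x{\left(O \right)}\right) g = - \frac{3}{23} + \left(\left(-3\right) 6 - 4\right) \left(- \frac{2}{3}\right) = - \frac{3}{23} + \left(-18 - 4\right) \left(- \frac{2}{3}\right) = - \frac{3}{23} - - \frac{44}{3} = - \frac{3}{23} + \frac{44}{3} = \frac{1003}{69}$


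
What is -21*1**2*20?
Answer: -420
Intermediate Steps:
-21*1**2*20 = -21*1*20 = -21*20 = -420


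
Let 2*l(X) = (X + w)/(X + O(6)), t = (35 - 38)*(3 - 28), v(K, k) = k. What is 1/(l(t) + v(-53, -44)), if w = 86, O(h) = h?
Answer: -162/6967 ≈ -0.023252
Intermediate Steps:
t = 75 (t = -3*(-25) = 75)
l(X) = (86 + X)/(2*(6 + X)) (l(X) = ((X + 86)/(X + 6))/2 = ((86 + X)/(6 + X))/2 = (86 + X)/(2*(6 + X)))
1/(l(t) + v(-53, -44)) = 1/((86 + 75)/(2*(6 + 75)) - 44) = 1/((½)*161/81 - 44) = 1/((½)*(1/81)*161 - 44) = 1/(161/162 - 44) = 1/(-6967/162) = -162/6967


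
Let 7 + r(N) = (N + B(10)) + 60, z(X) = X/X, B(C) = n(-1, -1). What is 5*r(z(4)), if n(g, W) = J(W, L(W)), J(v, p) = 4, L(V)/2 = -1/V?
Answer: 290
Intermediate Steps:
L(V) = -2/V (L(V) = 2*(-1/V) = -2/V)
n(g, W) = 4
B(C) = 4
z(X) = 1
r(N) = 57 + N (r(N) = -7 + ((N + 4) + 60) = -7 + ((4 + N) + 60) = -7 + (64 + N) = 57 + N)
5*r(z(4)) = 5*(57 + 1) = 5*58 = 290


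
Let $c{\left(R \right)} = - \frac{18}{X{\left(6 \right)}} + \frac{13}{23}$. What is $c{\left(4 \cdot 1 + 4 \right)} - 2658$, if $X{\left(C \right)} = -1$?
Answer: $- \frac{60707}{23} \approx -2639.4$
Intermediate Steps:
$c{\left(R \right)} = \frac{427}{23}$ ($c{\left(R \right)} = - \frac{18}{-1} + \frac{13}{23} = \left(-18\right) \left(-1\right) + 13 \cdot \frac{1}{23} = 18 + \frac{13}{23} = \frac{427}{23}$)
$c{\left(4 \cdot 1 + 4 \right)} - 2658 = \frac{427}{23} - 2658 = - \frac{60707}{23}$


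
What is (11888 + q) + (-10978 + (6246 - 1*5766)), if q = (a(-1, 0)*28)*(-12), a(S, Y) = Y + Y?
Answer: 1390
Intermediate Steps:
a(S, Y) = 2*Y
q = 0 (q = ((2*0)*28)*(-12) = (0*28)*(-12) = 0*(-12) = 0)
(11888 + q) + (-10978 + (6246 - 1*5766)) = (11888 + 0) + (-10978 + (6246 - 1*5766)) = 11888 + (-10978 + (6246 - 5766)) = 11888 + (-10978 + 480) = 11888 - 10498 = 1390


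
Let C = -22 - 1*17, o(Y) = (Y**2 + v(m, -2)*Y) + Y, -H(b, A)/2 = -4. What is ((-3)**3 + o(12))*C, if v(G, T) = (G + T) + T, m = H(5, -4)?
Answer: -6903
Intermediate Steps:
H(b, A) = 8 (H(b, A) = -2*(-4) = 8)
m = 8
v(G, T) = G + 2*T
o(Y) = Y**2 + 5*Y (o(Y) = (Y**2 + (8 + 2*(-2))*Y) + Y = (Y**2 + (8 - 4)*Y) + Y = (Y**2 + 4*Y) + Y = Y**2 + 5*Y)
C = -39 (C = -22 - 17 = -39)
((-3)**3 + o(12))*C = ((-3)**3 + 12*(5 + 12))*(-39) = (-27 + 12*17)*(-39) = (-27 + 204)*(-39) = 177*(-39) = -6903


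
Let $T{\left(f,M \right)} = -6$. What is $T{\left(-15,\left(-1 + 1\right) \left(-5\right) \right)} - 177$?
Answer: $-183$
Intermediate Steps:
$T{\left(-15,\left(-1 + 1\right) \left(-5\right) \right)} - 177 = -6 - 177 = -183$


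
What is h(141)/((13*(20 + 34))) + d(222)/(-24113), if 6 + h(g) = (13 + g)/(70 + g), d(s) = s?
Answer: -29848370/1785832893 ≈ -0.016714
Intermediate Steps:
h(g) = -6 + (13 + g)/(70 + g)
h(141)/((13*(20 + 34))) + d(222)/(-24113) = ((-407 - 5*141)/(70 + 141))/((13*(20 + 34))) + 222/(-24113) = ((-407 - 705)/211)/((13*54)) + 222*(-1/24113) = ((1/211)*(-1112))/702 - 222/24113 = -1112/211*1/702 - 222/24113 = -556/74061 - 222/24113 = -29848370/1785832893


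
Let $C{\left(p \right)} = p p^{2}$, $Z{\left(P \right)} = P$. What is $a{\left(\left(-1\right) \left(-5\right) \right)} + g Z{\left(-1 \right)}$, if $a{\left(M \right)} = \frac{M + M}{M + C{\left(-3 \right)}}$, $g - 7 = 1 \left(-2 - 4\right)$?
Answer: $- \frac{16}{11} \approx -1.4545$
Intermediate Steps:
$g = 1$ ($g = 7 + 1 \left(-2 - 4\right) = 7 + 1 \left(-6\right) = 7 - 6 = 1$)
$C{\left(p \right)} = p^{3}$
$a{\left(M \right)} = \frac{2 M}{-27 + M}$ ($a{\left(M \right)} = \frac{M + M}{M + \left(-3\right)^{3}} = \frac{2 M}{M - 27} = \frac{2 M}{-27 + M}$)
$a{\left(\left(-1\right) \left(-5\right) \right)} + g Z{\left(-1 \right)} = \frac{2 \left(\left(-1\right) \left(-5\right)\right)}{-27 - -5} + 1 \left(-1\right) = 2 \cdot 5 \frac{1}{-27 + 5} - 1 = 2 \cdot 5 \frac{1}{-22} - 1 = 2 \cdot 5 \left(- \frac{1}{22}\right) - 1 = - \frac{5}{11} - 1 = - \frac{16}{11}$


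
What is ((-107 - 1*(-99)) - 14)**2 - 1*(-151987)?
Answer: 152471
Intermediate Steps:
((-107 - 1*(-99)) - 14)**2 - 1*(-151987) = ((-107 + 99) - 14)**2 + 151987 = (-8 - 14)**2 + 151987 = (-22)**2 + 151987 = 484 + 151987 = 152471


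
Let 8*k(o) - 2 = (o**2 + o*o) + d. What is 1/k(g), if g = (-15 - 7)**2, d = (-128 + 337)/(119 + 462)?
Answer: 4648/272206843 ≈ 1.7075e-5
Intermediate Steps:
d = 209/581 ≈ 0.35972
g = 484 (g = (-22)**2 = 484)
k(o) = 1371/4648 + o**2/4 (k(o) = 1/4 + ((o**2 + o*o) + 209/581)/8 = 1/4 + ((o**2 + o**2) + 209/581)/8 = 1/4 + (2*o**2 + 209/581)/8 = 1/4 + (209/581 + 2*o**2)/8 = 1/4 + (209/4648 + o**2/4) = 1371/4648 + o**2/4)
1/k(g) = 1/(1371/4648 + (1/4)*484**2) = 1/(1371/4648 + (1/4)*234256) = 1/(1371/4648 + 58564) = 1/(272206843/4648) = 4648/272206843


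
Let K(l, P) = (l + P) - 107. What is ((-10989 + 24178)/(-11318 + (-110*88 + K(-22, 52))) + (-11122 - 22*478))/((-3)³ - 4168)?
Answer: 456034039/88409625 ≈ 5.1582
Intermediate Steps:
K(l, P) = -107 + P + l (K(l, P) = (P + l) - 107 = -107 + P + l)
((-10989 + 24178)/(-11318 + (-110*88 + K(-22, 52))) + (-11122 - 22*478))/((-3)³ - 4168) = ((-10989 + 24178)/(-11318 + (-110*88 + (-107 + 52 - 22))) + (-11122 - 22*478))/((-3)³ - 4168) = (13189/(-11318 + (-9680 - 77)) + (-11122 - 10516))/(-27 - 4168) = (13189/(-11318 - 9757) - 21638)/(-4195) = (13189/(-21075) - 21638)*(-1/4195) = (13189*(-1/21075) - 21638)*(-1/4195) = (-13189/21075 - 21638)*(-1/4195) = -456034039/21075*(-1/4195) = 456034039/88409625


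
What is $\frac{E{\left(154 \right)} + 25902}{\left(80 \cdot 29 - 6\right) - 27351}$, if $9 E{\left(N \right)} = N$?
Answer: $- \frac{233272}{225333} \approx -1.0352$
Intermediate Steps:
$E{\left(N \right)} = \frac{N}{9}$
$\frac{E{\left(154 \right)} + 25902}{\left(80 \cdot 29 - 6\right) - 27351} = \frac{\frac{1}{9} \cdot 154 + 25902}{\left(80 \cdot 29 - 6\right) - 27351} = \frac{\frac{154}{9} + 25902}{\left(2320 - 6\right) - 27351} = \frac{233272}{9 \left(2314 - 27351\right)} = \frac{233272}{9 \left(-25037\right)} = \frac{233272}{9} \left(- \frac{1}{25037}\right) = - \frac{233272}{225333}$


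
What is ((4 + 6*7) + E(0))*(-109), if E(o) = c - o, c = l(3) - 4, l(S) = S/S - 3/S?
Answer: -4578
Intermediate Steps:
l(S) = 1 - 3/S
c = -4 (c = (-3 + 3)/3 - 4 = (⅓)*0 - 4 = 0 - 4 = -4)
E(o) = -4 - o
((4 + 6*7) + E(0))*(-109) = ((4 + 6*7) + (-4 - 1*0))*(-109) = ((4 + 42) + (-4 + 0))*(-109) = (46 - 4)*(-109) = 42*(-109) = -4578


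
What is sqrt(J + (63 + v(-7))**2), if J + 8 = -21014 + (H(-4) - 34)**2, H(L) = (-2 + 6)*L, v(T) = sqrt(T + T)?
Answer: sqrt(-14567 + 126*I*sqrt(14)) ≈ 1.953 + 120.71*I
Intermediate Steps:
v(T) = sqrt(2)*sqrt(T) (v(T) = sqrt(2*T) = sqrt(2)*sqrt(T))
H(L) = 4*L
J = -18522 (J = -8 + (-21014 + (4*(-4) - 34)**2) = -8 + (-21014 + (-16 - 34)**2) = -8 + (-21014 + (-50)**2) = -8 + (-21014 + 2500) = -8 - 18514 = -18522)
sqrt(J + (63 + v(-7))**2) = sqrt(-18522 + (63 + sqrt(2)*sqrt(-7))**2) = sqrt(-18522 + (63 + sqrt(2)*(I*sqrt(7)))**2) = sqrt(-18522 + (63 + I*sqrt(14))**2)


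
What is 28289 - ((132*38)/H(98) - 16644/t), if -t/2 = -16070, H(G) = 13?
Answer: 2914678028/104455 ≈ 27904.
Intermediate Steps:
t = 32140 (t = -2*(-16070) = 32140)
28289 - ((132*38)/H(98) - 16644/t) = 28289 - ((132*38)/13 - 16644/32140) = 28289 - (5016*(1/13) - 16644*1/32140) = 28289 - (5016/13 - 4161/8035) = 28289 - 1*40249467/104455 = 28289 - 40249467/104455 = 2914678028/104455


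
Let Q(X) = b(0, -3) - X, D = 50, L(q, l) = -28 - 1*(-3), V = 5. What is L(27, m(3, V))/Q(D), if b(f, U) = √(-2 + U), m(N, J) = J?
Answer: 250/501 + 5*I*√5/501 ≈ 0.499 + 0.022316*I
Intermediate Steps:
L(q, l) = -25 (L(q, l) = -28 + 3 = -25)
Q(X) = -X + I*√5 (Q(X) = √(-2 - 3) - X = √(-5) - X = I*√5 - X = -X + I*√5)
L(27, m(3, V))/Q(D) = -25/(-1*50 + I*√5) = -25/(-50 + I*√5)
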